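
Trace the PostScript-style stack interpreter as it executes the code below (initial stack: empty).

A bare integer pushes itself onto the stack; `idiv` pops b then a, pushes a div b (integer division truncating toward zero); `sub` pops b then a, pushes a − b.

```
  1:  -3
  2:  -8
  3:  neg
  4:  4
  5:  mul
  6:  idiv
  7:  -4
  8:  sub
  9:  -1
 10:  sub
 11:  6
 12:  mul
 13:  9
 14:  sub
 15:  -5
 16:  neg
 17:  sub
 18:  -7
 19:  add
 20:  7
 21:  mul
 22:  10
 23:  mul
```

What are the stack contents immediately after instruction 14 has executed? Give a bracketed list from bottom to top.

-3   : [-3]
-8   : [-3, -8]
neg  : [-3, 8]
4    : [-3, 8, 4]
mul  : [-3, 32]
idiv : [0]
-4   : [0, -4]
sub  : [4]
-1   : [4, -1]
sub  : [5]
6    : [5, 6]
mul  : [30]
9    : [30, 9]
sub  : [21]

[21]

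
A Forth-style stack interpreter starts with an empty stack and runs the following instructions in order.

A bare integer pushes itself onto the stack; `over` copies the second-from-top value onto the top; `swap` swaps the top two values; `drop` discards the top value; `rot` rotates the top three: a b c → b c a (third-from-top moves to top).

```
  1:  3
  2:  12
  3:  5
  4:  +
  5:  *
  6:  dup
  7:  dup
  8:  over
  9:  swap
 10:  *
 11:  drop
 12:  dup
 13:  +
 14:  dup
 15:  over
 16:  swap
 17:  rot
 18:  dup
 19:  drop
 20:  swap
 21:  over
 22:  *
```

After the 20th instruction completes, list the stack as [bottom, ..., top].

[51, 102, 102, 102]

3     [3]
12    [3, 12]
5     [3, 12, 5]
+     [3, 17]
*     [51]
dup   [51, 51]
dup   [51, 51, 51]
over  [51, 51, 51, 51]
swap  [51, 51, 51, 51]
*     [51, 51, 2601]
drop  [51, 51]
dup   [51, 51, 51]
+     [51, 102]
dup   [51, 102, 102]
over  [51, 102, 102, 102]
swap  [51, 102, 102, 102]
rot   [51, 102, 102, 102]
dup   [51, 102, 102, 102, 102]
drop  [51, 102, 102, 102]
swap  [51, 102, 102, 102]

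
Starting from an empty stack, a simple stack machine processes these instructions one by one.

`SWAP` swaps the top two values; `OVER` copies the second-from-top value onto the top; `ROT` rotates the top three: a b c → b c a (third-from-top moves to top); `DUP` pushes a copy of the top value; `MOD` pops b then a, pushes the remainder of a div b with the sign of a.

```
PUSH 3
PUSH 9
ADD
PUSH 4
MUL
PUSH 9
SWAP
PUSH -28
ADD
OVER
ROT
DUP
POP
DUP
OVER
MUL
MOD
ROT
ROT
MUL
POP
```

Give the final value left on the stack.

9

PUSH 3   → [3]
PUSH 9   → [3, 9]
ADD      → [12]
PUSH 4   → [12, 4]
MUL      → [48]
PUSH 9   → [48, 9]
SWAP     → [9, 48]
PUSH -28 → [9, 48, -28]
ADD      → [9, 20]
OVER     → [9, 20, 9]
ROT      → [20, 9, 9]
DUP      → [20, 9, 9, 9]
POP      → [20, 9, 9]
DUP      → [20, 9, 9, 9]
OVER     → [20, 9, 9, 9, 9]
MUL      → [20, 9, 9, 81]
MOD      → [20, 9, 9]
ROT      → [9, 9, 20]
ROT      → [9, 20, 9]
MUL      → [9, 180]
POP      → [9]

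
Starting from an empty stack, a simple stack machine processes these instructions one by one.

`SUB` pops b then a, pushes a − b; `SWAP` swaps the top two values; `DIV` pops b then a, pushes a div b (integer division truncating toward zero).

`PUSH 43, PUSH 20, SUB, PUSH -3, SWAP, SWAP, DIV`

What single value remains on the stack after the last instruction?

-7

PUSH 43 : [43]
PUSH 20 : [43, 20]
SUB     : [23]
PUSH -3 : [23, -3]
SWAP    : [-3, 23]
SWAP    : [23, -3]
DIV     : [-7]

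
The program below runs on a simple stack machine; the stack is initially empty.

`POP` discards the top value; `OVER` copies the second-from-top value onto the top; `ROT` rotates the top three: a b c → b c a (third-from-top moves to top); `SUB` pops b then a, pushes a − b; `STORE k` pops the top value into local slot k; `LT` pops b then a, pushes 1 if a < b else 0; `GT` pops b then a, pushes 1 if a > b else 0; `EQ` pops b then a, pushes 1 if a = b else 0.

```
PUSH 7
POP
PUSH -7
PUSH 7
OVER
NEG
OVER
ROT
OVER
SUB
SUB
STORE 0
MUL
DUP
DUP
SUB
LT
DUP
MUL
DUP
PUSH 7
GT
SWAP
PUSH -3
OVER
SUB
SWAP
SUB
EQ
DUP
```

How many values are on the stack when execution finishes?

2

PUSH 7  : [7]
POP     : []
PUSH -7 : [-7]
PUSH 7  : [-7, 7]
OVER    : [-7, 7, -7]
NEG     : [-7, 7, 7]
OVER    : [-7, 7, 7, 7]
ROT     : [-7, 7, 7, 7]
OVER    : [-7, 7, 7, 7, 7]
SUB     : [-7, 7, 7, 0]
SUB     : [-7, 7, 7]
STORE 0 : [-7, 7]
MUL     : [-49]
DUP     : [-49, -49]
DUP     : [-49, -49, -49]
SUB     : [-49, 0]
LT      : [1]
DUP     : [1, 1]
MUL     : [1]
DUP     : [1, 1]
PUSH 7  : [1, 1, 7]
GT      : [1, 0]
SWAP    : [0, 1]
PUSH -3 : [0, 1, -3]
OVER    : [0, 1, -3, 1]
SUB     : [0, 1, -4]
SWAP    : [0, -4, 1]
SUB     : [0, -5]
EQ      : [0]
DUP     : [0, 0]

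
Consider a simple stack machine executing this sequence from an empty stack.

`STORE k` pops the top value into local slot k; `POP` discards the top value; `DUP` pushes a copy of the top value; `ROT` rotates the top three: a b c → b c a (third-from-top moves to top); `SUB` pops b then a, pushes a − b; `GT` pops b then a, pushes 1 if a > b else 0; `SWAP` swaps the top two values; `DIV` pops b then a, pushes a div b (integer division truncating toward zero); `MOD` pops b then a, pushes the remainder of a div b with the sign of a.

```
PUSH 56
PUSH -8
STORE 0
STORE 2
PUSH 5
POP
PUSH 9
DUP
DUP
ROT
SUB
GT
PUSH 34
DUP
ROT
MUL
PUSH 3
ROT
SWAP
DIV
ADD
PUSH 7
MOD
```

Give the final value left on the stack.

3

PUSH 56 → [56]
PUSH -8 → [56, -8]
STORE 0 → [56]
STORE 2 → []
PUSH 5  → [5]
POP     → []
PUSH 9  → [9]
DUP     → [9, 9]
DUP     → [9, 9, 9]
ROT     → [9, 9, 9]
SUB     → [9, 0]
GT      → [1]
PUSH 34 → [1, 34]
DUP     → [1, 34, 34]
ROT     → [34, 34, 1]
MUL     → [34, 34]
PUSH 3  → [34, 34, 3]
ROT     → [34, 3, 34]
SWAP    → [34, 34, 3]
DIV     → [34, 11]
ADD     → [45]
PUSH 7  → [45, 7]
MOD     → [3]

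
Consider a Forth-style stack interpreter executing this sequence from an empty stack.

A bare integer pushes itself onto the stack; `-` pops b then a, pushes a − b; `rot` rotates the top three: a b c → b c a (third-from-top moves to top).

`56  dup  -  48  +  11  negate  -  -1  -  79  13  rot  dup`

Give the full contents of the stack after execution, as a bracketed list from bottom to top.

[79, 13, 60, 60]

56     -> [56]
dup    -> [56, 56]
-      -> [0]
48     -> [0, 48]
+      -> [48]
11     -> [48, 11]
negate -> [48, -11]
-      -> [59]
-1     -> [59, -1]
-      -> [60]
79     -> [60, 79]
13     -> [60, 79, 13]
rot    -> [79, 13, 60]
dup    -> [79, 13, 60, 60]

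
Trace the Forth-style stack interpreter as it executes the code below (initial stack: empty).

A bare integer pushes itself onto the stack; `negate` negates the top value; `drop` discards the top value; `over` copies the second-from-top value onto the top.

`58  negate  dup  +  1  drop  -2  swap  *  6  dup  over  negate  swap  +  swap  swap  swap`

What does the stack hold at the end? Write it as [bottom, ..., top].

58     -> [58]
negate -> [-58]
dup    -> [-58, -58]
+      -> [-116]
1      -> [-116, 1]
drop   -> [-116]
-2     -> [-116, -2]
swap   -> [-2, -116]
*      -> [232]
6      -> [232, 6]
dup    -> [232, 6, 6]
over   -> [232, 6, 6, 6]
negate -> [232, 6, 6, -6]
swap   -> [232, 6, -6, 6]
+      -> [232, 6, 0]
swap   -> [232, 0, 6]
swap   -> [232, 6, 0]
swap   -> [232, 0, 6]

[232, 0, 6]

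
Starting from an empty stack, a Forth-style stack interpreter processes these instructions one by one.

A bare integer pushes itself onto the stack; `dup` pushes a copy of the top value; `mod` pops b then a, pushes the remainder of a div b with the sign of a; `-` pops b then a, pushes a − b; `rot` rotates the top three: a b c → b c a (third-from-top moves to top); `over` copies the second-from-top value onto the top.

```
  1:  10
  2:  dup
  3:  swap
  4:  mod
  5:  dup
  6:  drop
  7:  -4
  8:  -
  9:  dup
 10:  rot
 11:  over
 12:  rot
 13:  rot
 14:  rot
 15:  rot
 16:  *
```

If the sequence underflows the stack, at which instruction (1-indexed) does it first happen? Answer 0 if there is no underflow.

10

10   : [10]
dup  : [10, 10]
swap : [10, 10]
mod  : [0]
dup  : [0, 0]
drop : [0]
-4   : [0, -4]
-    : [4]
dup  : [4, 4]
rot  — needs 3 operands, stack has 2 → underflow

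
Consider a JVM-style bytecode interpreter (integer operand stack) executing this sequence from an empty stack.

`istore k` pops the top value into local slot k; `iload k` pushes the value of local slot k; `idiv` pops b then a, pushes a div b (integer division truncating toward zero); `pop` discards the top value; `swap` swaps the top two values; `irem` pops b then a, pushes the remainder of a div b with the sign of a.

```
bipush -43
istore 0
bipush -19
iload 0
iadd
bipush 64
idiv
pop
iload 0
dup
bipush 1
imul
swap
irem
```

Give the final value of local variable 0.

bipush -43 → [-43]
istore 0   → []
bipush -19 → [-19]
iload 0    → [-19, -43]
iadd       → [-62]
bipush 64  → [-62, 64]
idiv       → [0]
pop        → []
iload 0    → [-43]
dup        → [-43, -43]
bipush 1   → [-43, -43, 1]
imul       → [-43, -43]
swap       → [-43, -43]
irem       → [0]

-43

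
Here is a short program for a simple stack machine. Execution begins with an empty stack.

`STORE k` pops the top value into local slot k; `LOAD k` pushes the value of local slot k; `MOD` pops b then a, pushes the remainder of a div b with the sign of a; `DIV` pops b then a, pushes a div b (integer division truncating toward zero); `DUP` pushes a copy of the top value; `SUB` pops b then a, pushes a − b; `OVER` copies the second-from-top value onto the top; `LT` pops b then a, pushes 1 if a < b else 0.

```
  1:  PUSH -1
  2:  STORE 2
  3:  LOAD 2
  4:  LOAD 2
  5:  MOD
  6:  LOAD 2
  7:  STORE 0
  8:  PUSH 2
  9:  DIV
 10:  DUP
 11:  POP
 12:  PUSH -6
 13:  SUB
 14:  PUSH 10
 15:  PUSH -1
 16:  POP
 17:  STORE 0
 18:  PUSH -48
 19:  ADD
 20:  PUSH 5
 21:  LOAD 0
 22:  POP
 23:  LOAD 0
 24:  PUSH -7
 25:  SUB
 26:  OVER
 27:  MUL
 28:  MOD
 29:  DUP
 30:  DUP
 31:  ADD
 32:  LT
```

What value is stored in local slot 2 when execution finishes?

-1

PUSH -1  → [-1]
STORE 2  → []
LOAD 2   → [-1]
LOAD 2   → [-1, -1]
MOD      → [0]
LOAD 2   → [0, -1]
STORE 0  → [0]
PUSH 2   → [0, 2]
DIV      → [0]
DUP      → [0, 0]
POP      → [0]
PUSH -6  → [0, -6]
SUB      → [6]
PUSH 10  → [6, 10]
PUSH -1  → [6, 10, -1]
POP      → [6, 10]
STORE 0  → [6]
PUSH -48 → [6, -48]
ADD      → [-42]
PUSH 5   → [-42, 5]
LOAD 0   → [-42, 5, 10]
POP      → [-42, 5]
LOAD 0   → [-42, 5, 10]
PUSH -7  → [-42, 5, 10, -7]
SUB      → [-42, 5, 17]
OVER     → [-42, 5, 17, 5]
MUL      → [-42, 5, 85]
MOD      → [-42, 5]
DUP      → [-42, 5, 5]
DUP      → [-42, 5, 5, 5]
ADD      → [-42, 5, 10]
LT       → [-42, 1]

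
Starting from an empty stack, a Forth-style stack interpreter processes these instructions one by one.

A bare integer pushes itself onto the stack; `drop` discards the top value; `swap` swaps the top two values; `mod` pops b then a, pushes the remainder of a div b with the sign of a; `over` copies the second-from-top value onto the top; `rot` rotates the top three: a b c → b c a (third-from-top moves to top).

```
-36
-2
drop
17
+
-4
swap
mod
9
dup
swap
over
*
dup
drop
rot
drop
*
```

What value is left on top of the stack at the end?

-36  → [-36]
-2   → [-36, -2]
drop → [-36]
17   → [-36, 17]
+    → [-19]
-4   → [-19, -4]
swap → [-4, -19]
mod  → [-4]
9    → [-4, 9]
dup  → [-4, 9, 9]
swap → [-4, 9, 9]
over → [-4, 9, 9, 9]
*    → [-4, 9, 81]
dup  → [-4, 9, 81, 81]
drop → [-4, 9, 81]
rot  → [9, 81, -4]
drop → [9, 81]
*    → [729]

729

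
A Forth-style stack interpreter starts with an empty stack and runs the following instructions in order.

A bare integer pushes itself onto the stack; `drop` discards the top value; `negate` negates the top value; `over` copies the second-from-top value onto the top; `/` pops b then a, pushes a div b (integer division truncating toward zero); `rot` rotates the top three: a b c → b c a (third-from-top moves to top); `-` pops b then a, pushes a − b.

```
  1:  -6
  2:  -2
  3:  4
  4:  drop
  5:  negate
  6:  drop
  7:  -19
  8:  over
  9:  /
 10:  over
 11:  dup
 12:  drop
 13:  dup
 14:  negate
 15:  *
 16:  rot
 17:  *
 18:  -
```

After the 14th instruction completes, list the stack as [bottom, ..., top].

[-6, 3, -6, 6]

-6     -> -6
-2     -> -6 -2
4      -> -6 -2 4
drop   -> -6 -2
negate -> -6 2
drop   -> -6
-19    -> -6 -19
over   -> -6 -19 -6
/      -> -6 3
over   -> -6 3 -6
dup    -> -6 3 -6 -6
drop   -> -6 3 -6
dup    -> -6 3 -6 -6
negate -> -6 3 -6 6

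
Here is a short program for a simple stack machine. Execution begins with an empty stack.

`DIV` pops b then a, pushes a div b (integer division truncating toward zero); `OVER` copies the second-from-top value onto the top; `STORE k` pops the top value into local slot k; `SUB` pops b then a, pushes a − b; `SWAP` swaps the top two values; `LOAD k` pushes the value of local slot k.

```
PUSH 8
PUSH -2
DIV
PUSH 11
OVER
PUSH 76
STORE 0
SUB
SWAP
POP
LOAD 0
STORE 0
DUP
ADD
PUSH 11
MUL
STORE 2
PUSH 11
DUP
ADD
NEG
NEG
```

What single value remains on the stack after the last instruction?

22

PUSH 8   8
PUSH -2  8 -2
DIV      -4
PUSH 11  -4 11
OVER     -4 11 -4
PUSH 76  -4 11 -4 76
STORE 0  -4 11 -4
SUB      -4 15
SWAP     15 -4
POP      15
LOAD 0   15 76
STORE 0  15
DUP      15 15
ADD      30
PUSH 11  30 11
MUL      330
STORE 2  (empty)
PUSH 11  11
DUP      11 11
ADD      22
NEG      -22
NEG      22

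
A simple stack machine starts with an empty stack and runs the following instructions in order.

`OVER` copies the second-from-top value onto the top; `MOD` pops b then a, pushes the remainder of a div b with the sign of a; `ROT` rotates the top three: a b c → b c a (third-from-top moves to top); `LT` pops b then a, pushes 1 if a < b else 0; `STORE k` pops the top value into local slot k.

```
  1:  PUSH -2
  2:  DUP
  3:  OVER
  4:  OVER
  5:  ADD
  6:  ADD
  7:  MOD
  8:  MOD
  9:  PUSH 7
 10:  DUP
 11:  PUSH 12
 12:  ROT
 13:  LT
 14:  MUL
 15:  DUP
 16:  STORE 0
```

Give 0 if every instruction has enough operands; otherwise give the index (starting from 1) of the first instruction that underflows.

PUSH -2  [-2]
DUP      [-2, -2]
OVER     [-2, -2, -2]
OVER     [-2, -2, -2, -2]
ADD      [-2, -2, -4]
ADD      [-2, -6]
MOD      [-2]
MOD  — needs 2 operands, stack has 1 → underflow

8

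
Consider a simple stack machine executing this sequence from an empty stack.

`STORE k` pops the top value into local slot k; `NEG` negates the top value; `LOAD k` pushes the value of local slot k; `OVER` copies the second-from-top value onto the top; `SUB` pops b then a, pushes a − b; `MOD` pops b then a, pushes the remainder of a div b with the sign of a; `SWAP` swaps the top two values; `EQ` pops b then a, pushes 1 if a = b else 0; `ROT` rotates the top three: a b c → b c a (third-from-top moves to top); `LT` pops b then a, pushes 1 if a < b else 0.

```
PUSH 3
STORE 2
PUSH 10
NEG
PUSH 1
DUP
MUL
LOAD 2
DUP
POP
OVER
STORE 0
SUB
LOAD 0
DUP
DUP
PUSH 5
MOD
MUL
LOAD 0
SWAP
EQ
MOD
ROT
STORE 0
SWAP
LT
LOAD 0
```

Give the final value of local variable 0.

PUSH 3   [3]
STORE 2  []
PUSH 10  [10]
NEG      [-10]
PUSH 1   [-10, 1]
DUP      [-10, 1, 1]
MUL      [-10, 1]
LOAD 2   [-10, 1, 3]
DUP      [-10, 1, 3, 3]
POP      [-10, 1, 3]
OVER     [-10, 1, 3, 1]
STORE 0  [-10, 1, 3]
SUB      [-10, -2]
LOAD 0   [-10, -2, 1]
DUP      [-10, -2, 1, 1]
DUP      [-10, -2, 1, 1, 1]
PUSH 5   [-10, -2, 1, 1, 1, 5]
MOD      [-10, -2, 1, 1, 1]
MUL      [-10, -2, 1, 1]
LOAD 0   [-10, -2, 1, 1, 1]
SWAP     [-10, -2, 1, 1, 1]
EQ       [-10, -2, 1, 1]
MOD      [-10, -2, 0]
ROT      [-2, 0, -10]
STORE 0  [-2, 0]
SWAP     [0, -2]
LT       [0]
LOAD 0   [0, -10]

-10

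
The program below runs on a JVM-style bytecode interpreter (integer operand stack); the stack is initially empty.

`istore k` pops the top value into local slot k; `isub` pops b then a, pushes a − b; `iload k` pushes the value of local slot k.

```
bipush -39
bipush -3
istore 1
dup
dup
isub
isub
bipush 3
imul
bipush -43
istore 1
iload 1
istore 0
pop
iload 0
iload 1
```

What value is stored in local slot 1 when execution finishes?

bipush -39  -39
bipush -3   -39 -3
istore 1    -39
dup         -39 -39
dup         -39 -39 -39
isub        -39 0
isub        -39
bipush 3    -39 3
imul        -117
bipush -43  -117 -43
istore 1    -117
iload 1     -117 -43
istore 0    -117
pop         (empty)
iload 0     -43
iload 1     -43 -43

-43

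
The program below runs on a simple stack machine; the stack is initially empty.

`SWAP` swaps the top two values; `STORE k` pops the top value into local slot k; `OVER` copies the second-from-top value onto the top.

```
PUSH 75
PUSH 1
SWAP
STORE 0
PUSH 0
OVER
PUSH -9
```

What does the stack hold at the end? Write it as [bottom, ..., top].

[1, 0, 1, -9]

PUSH 75  75
PUSH 1   75 1
SWAP     1 75
STORE 0  1
PUSH 0   1 0
OVER     1 0 1
PUSH -9  1 0 1 -9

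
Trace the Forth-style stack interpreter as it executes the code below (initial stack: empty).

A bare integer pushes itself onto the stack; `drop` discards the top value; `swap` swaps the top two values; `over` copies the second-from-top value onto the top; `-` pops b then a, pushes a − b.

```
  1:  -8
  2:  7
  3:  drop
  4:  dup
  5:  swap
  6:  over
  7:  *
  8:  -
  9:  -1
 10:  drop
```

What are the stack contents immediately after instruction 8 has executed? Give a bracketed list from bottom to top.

-8   -> [-8]
7    -> [-8, 7]
drop -> [-8]
dup  -> [-8, -8]
swap -> [-8, -8]
over -> [-8, -8, -8]
*    -> [-8, 64]
-    -> [-72]

[-72]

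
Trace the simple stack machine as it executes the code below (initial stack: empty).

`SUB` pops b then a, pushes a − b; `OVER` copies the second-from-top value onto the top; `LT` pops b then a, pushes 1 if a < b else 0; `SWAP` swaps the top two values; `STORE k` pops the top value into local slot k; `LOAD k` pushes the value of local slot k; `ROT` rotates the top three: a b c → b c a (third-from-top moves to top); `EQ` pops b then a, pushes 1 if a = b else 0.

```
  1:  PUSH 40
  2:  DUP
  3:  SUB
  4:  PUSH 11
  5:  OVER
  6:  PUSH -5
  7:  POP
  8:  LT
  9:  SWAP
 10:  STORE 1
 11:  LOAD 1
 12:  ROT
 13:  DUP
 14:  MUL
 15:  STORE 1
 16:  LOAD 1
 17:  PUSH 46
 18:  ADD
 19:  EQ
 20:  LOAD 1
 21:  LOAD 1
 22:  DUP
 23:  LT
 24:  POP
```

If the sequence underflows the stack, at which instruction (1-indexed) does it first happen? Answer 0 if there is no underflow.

12

PUSH 40 → [40]
DUP     → [40, 40]
SUB     → [0]
PUSH 11 → [0, 11]
OVER    → [0, 11, 0]
PUSH -5 → [0, 11, 0, -5]
POP     → [0, 11, 0]
LT      → [0, 0]
SWAP    → [0, 0]
STORE 1 → [0]
LOAD 1  → [0, 0]
ROT  — needs 3 operands, stack has 2 → underflow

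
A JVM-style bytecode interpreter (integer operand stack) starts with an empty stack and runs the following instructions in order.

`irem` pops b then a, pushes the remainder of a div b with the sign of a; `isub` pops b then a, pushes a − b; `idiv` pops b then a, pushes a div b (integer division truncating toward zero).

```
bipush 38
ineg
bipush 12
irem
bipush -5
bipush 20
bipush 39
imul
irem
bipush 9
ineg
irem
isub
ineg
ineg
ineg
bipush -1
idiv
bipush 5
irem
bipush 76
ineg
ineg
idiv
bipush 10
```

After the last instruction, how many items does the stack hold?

2

bipush 38 -> [38]
ineg      -> [-38]
bipush 12 -> [-38, 12]
irem      -> [-2]
bipush -5 -> [-2, -5]
bipush 20 -> [-2, -5, 20]
bipush 39 -> [-2, -5, 20, 39]
imul      -> [-2, -5, 780]
irem      -> [-2, -5]
bipush 9  -> [-2, -5, 9]
ineg      -> [-2, -5, -9]
irem      -> [-2, -5]
isub      -> [3]
ineg      -> [-3]
ineg      -> [3]
ineg      -> [-3]
bipush -1 -> [-3, -1]
idiv      -> [3]
bipush 5  -> [3, 5]
irem      -> [3]
bipush 76 -> [3, 76]
ineg      -> [3, -76]
ineg      -> [3, 76]
idiv      -> [0]
bipush 10 -> [0, 10]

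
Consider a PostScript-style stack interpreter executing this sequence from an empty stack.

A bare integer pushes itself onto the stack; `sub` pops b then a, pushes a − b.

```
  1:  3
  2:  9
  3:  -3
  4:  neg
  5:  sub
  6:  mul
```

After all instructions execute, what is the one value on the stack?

18

3   → 3
9   → 3 9
-3  → 3 9 -3
neg → 3 9 3
sub → 3 6
mul → 18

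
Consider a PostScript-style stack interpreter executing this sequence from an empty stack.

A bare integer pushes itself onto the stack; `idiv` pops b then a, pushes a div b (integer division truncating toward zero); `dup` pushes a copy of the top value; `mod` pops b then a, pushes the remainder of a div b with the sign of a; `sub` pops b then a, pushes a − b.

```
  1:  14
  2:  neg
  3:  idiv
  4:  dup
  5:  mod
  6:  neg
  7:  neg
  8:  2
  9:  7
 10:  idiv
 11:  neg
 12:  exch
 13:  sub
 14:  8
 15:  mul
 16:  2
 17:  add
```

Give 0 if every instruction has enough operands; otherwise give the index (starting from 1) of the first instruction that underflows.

14   [14]
neg  [-14]
idiv  — needs 2 operands, stack has 1 → underflow

3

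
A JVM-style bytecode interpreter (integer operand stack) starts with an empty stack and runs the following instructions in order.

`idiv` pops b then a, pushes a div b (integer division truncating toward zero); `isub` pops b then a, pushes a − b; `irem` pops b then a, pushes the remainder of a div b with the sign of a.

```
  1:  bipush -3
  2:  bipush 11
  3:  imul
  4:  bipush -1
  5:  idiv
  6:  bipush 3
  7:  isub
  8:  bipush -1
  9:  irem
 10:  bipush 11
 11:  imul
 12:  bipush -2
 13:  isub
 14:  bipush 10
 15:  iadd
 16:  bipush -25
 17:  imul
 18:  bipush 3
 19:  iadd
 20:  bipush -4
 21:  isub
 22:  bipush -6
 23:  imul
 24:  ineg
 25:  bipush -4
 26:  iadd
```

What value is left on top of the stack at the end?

bipush -3  → [-3]
bipush 11  → [-3, 11]
imul       → [-33]
bipush -1  → [-33, -1]
idiv       → [33]
bipush 3   → [33, 3]
isub       → [30]
bipush -1  → [30, -1]
irem       → [0]
bipush 11  → [0, 11]
imul       → [0]
bipush -2  → [0, -2]
isub       → [2]
bipush 10  → [2, 10]
iadd       → [12]
bipush -25 → [12, -25]
imul       → [-300]
bipush 3   → [-300, 3]
iadd       → [-297]
bipush -4  → [-297, -4]
isub       → [-293]
bipush -6  → [-293, -6]
imul       → [1758]
ineg       → [-1758]
bipush -4  → [-1758, -4]
iadd       → [-1762]

-1762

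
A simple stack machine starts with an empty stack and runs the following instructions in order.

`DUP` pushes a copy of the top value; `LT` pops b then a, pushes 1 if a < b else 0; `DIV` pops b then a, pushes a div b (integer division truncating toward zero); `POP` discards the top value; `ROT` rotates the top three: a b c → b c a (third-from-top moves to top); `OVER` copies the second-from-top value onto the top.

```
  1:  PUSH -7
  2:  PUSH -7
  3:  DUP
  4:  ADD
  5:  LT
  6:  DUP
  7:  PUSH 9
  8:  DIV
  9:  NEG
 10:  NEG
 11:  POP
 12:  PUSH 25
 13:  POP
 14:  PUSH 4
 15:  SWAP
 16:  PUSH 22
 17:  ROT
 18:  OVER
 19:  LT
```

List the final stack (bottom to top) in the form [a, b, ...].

PUSH -7 -> [-7]
PUSH -7 -> [-7, -7]
DUP     -> [-7, -7, -7]
ADD     -> [-7, -14]
LT      -> [0]
DUP     -> [0, 0]
PUSH 9  -> [0, 0, 9]
DIV     -> [0, 0]
NEG     -> [0, 0]
NEG     -> [0, 0]
POP     -> [0]
PUSH 25 -> [0, 25]
POP     -> [0]
PUSH 4  -> [0, 4]
SWAP    -> [4, 0]
PUSH 22 -> [4, 0, 22]
ROT     -> [0, 22, 4]
OVER    -> [0, 22, 4, 22]
LT      -> [0, 22, 1]

[0, 22, 1]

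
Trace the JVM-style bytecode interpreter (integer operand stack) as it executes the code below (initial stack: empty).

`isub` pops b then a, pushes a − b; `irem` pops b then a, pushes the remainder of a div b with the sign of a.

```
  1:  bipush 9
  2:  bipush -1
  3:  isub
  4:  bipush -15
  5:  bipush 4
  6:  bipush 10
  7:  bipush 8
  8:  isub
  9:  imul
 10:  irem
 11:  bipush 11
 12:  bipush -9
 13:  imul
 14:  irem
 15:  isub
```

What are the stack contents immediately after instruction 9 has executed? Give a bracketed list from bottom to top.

[10, -15, 8]

bipush 9   -> [9]
bipush -1  -> [9, -1]
isub       -> [10]
bipush -15 -> [10, -15]
bipush 4   -> [10, -15, 4]
bipush 10  -> [10, -15, 4, 10]
bipush 8   -> [10, -15, 4, 10, 8]
isub       -> [10, -15, 4, 2]
imul       -> [10, -15, 8]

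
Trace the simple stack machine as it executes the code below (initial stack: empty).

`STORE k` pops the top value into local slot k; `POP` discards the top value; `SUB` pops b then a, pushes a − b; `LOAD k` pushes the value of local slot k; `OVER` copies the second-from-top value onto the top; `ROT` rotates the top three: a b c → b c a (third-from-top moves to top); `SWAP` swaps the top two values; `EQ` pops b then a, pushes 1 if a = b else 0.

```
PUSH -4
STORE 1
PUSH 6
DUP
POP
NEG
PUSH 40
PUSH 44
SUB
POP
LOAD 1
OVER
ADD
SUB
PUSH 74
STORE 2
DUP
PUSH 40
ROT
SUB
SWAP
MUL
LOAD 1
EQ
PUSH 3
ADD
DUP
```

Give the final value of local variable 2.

PUSH -4 : [-4]
STORE 1 : []
PUSH 6  : [6]
DUP     : [6, 6]
POP     : [6]
NEG     : [-6]
PUSH 40 : [-6, 40]
PUSH 44 : [-6, 40, 44]
SUB     : [-6, -4]
POP     : [-6]
LOAD 1  : [-6, -4]
OVER    : [-6, -4, -6]
ADD     : [-6, -10]
SUB     : [4]
PUSH 74 : [4, 74]
STORE 2 : [4]
DUP     : [4, 4]
PUSH 40 : [4, 4, 40]
ROT     : [4, 40, 4]
SUB     : [4, 36]
SWAP    : [36, 4]
MUL     : [144]
LOAD 1  : [144, -4]
EQ      : [0]
PUSH 3  : [0, 3]
ADD     : [3]
DUP     : [3, 3]

74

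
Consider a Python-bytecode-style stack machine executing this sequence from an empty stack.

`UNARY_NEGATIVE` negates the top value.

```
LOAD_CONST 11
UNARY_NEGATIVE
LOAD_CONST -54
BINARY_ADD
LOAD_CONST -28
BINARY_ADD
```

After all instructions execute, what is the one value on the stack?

LOAD_CONST 11  : [11]
UNARY_NEGATIVE : [-11]
LOAD_CONST -54 : [-11, -54]
BINARY_ADD     : [-65]
LOAD_CONST -28 : [-65, -28]
BINARY_ADD     : [-93]

-93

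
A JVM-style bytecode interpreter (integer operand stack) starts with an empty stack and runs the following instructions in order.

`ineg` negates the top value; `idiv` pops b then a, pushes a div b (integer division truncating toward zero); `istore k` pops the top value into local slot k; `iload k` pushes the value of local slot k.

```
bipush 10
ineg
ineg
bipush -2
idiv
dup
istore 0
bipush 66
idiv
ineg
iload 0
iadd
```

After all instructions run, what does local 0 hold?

bipush 10 → [10]
ineg      → [-10]
ineg      → [10]
bipush -2 → [10, -2]
idiv      → [-5]
dup       → [-5, -5]
istore 0  → [-5]
bipush 66 → [-5, 66]
idiv      → [0]
ineg      → [0]
iload 0   → [0, -5]
iadd      → [-5]

-5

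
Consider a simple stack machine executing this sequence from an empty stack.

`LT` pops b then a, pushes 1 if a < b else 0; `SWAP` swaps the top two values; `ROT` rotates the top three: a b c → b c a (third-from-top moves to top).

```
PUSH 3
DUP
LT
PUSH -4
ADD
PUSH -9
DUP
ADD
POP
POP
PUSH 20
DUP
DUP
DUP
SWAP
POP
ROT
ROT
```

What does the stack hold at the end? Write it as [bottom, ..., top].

PUSH 3  -> 3
DUP     -> 3 3
LT      -> 0
PUSH -4 -> 0 -4
ADD     -> -4
PUSH -9 -> -4 -9
DUP     -> -4 -9 -9
ADD     -> -4 -18
POP     -> -4
POP     -> (empty)
PUSH 20 -> 20
DUP     -> 20 20
DUP     -> 20 20 20
DUP     -> 20 20 20 20
SWAP    -> 20 20 20 20
POP     -> 20 20 20
ROT     -> 20 20 20
ROT     -> 20 20 20

[20, 20, 20]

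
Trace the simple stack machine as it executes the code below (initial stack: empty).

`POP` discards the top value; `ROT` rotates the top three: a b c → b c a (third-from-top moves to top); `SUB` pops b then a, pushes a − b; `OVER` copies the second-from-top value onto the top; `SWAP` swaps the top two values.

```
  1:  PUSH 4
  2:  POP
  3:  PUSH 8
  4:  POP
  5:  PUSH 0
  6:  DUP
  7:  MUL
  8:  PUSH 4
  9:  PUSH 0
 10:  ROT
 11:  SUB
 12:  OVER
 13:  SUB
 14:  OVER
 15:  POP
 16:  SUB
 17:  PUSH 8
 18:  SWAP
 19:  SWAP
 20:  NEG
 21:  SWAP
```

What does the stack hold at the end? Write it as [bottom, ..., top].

PUSH 4 → 4
POP    → (empty)
PUSH 8 → 8
POP    → (empty)
PUSH 0 → 0
DUP    → 0 0
MUL    → 0
PUSH 4 → 0 4
PUSH 0 → 0 4 0
ROT    → 4 0 0
SUB    → 4 0
OVER   → 4 0 4
SUB    → 4 -4
OVER   → 4 -4 4
POP    → 4 -4
SUB    → 8
PUSH 8 → 8 8
SWAP   → 8 8
SWAP   → 8 8
NEG    → 8 -8
SWAP   → -8 8

[-8, 8]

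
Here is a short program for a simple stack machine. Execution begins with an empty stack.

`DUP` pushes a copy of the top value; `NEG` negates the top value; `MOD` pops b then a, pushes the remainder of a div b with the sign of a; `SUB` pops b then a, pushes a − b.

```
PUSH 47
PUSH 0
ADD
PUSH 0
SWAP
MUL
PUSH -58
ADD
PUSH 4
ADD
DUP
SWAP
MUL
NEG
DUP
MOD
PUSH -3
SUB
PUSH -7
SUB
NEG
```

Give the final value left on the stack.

PUSH 47  : [47]
PUSH 0   : [47, 0]
ADD      : [47]
PUSH 0   : [47, 0]
SWAP     : [0, 47]
MUL      : [0]
PUSH -58 : [0, -58]
ADD      : [-58]
PUSH 4   : [-58, 4]
ADD      : [-54]
DUP      : [-54, -54]
SWAP     : [-54, -54]
MUL      : [2916]
NEG      : [-2916]
DUP      : [-2916, -2916]
MOD      : [0]
PUSH -3  : [0, -3]
SUB      : [3]
PUSH -7  : [3, -7]
SUB      : [10]
NEG      : [-10]

-10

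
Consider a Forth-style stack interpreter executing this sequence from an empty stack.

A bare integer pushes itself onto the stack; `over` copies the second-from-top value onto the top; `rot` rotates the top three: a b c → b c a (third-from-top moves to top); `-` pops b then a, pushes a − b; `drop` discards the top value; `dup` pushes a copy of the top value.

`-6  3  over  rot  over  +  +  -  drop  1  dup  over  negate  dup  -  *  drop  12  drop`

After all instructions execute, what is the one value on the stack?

-6     → -6
3      → -6 3
over   → -6 3 -6
rot    → 3 -6 -6
over   → 3 -6 -6 -6
+      → 3 -6 -12
+      → 3 -18
-      → 21
drop   → (empty)
1      → 1
dup    → 1 1
over   → 1 1 1
negate → 1 1 -1
dup    → 1 1 -1 -1
-      → 1 1 0
*      → 1 0
drop   → 1
12     → 1 12
drop   → 1

1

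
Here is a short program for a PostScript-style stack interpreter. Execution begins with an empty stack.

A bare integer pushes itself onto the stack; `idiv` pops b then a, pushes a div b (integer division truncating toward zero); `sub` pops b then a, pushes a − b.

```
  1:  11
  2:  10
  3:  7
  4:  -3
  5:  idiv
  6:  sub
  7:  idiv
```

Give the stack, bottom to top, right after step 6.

11   → 11
10   → 11 10
7    → 11 10 7
-3   → 11 10 7 -3
idiv → 11 10 -2
sub  → 11 12

[11, 12]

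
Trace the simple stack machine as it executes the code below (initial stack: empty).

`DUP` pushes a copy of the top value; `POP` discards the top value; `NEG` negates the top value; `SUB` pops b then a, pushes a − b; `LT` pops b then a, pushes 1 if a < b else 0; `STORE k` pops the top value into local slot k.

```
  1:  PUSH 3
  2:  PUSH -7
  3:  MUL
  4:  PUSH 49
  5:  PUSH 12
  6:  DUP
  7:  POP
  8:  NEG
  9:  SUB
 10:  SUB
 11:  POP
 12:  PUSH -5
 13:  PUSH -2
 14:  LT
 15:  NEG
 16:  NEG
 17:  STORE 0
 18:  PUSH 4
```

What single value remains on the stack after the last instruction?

PUSH 3   [3]
PUSH -7  [3, -7]
MUL      [-21]
PUSH 49  [-21, 49]
PUSH 12  [-21, 49, 12]
DUP      [-21, 49, 12, 12]
POP      [-21, 49, 12]
NEG      [-21, 49, -12]
SUB      [-21, 61]
SUB      [-82]
POP      []
PUSH -5  [-5]
PUSH -2  [-5, -2]
LT       [1]
NEG      [-1]
NEG      [1]
STORE 0  []
PUSH 4   [4]

4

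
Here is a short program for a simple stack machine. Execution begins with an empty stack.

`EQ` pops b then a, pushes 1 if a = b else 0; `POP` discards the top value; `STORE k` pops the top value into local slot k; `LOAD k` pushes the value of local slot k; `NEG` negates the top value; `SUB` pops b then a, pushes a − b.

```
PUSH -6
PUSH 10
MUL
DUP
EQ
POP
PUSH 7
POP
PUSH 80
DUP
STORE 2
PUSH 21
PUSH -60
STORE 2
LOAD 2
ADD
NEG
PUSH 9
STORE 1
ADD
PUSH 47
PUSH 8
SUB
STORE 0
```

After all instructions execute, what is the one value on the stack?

PUSH -6  : [-6]
PUSH 10  : [-6, 10]
MUL      : [-60]
DUP      : [-60, -60]
EQ       : [1]
POP      : []
PUSH 7   : [7]
POP      : []
PUSH 80  : [80]
DUP      : [80, 80]
STORE 2  : [80]
PUSH 21  : [80, 21]
PUSH -60 : [80, 21, -60]
STORE 2  : [80, 21]
LOAD 2   : [80, 21, -60]
ADD      : [80, -39]
NEG      : [80, 39]
PUSH 9   : [80, 39, 9]
STORE 1  : [80, 39]
ADD      : [119]
PUSH 47  : [119, 47]
PUSH 8   : [119, 47, 8]
SUB      : [119, 39]
STORE 0  : [119]

119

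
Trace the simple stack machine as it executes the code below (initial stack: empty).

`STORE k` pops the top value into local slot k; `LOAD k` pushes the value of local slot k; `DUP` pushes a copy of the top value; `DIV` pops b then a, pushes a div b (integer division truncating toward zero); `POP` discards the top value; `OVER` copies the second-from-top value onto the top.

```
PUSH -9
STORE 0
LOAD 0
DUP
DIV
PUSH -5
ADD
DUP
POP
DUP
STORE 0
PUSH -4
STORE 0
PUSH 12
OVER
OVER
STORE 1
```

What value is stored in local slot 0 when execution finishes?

-4

PUSH -9  [-9]
STORE 0  []
LOAD 0   [-9]
DUP      [-9, -9]
DIV      [1]
PUSH -5  [1, -5]
ADD      [-4]
DUP      [-4, -4]
POP      [-4]
DUP      [-4, -4]
STORE 0  [-4]
PUSH -4  [-4, -4]
STORE 0  [-4]
PUSH 12  [-4, 12]
OVER     [-4, 12, -4]
OVER     [-4, 12, -4, 12]
STORE 1  [-4, 12, -4]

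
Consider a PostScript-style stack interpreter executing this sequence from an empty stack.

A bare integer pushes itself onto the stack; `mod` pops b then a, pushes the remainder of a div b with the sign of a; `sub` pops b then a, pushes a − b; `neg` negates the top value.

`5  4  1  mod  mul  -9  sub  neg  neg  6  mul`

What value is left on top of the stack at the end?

5   -> [5]
4   -> [5, 4]
1   -> [5, 4, 1]
mod -> [5, 0]
mul -> [0]
-9  -> [0, -9]
sub -> [9]
neg -> [-9]
neg -> [9]
6   -> [9, 6]
mul -> [54]

54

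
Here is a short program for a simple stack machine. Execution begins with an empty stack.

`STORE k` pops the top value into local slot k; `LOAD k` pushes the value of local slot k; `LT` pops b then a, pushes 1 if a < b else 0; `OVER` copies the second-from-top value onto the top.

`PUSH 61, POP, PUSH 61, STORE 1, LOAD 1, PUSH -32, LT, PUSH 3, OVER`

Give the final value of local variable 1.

61

PUSH 61  : [61]
POP      : []
PUSH 61  : [61]
STORE 1  : []
LOAD 1   : [61]
PUSH -32 : [61, -32]
LT       : [0]
PUSH 3   : [0, 3]
OVER     : [0, 3, 0]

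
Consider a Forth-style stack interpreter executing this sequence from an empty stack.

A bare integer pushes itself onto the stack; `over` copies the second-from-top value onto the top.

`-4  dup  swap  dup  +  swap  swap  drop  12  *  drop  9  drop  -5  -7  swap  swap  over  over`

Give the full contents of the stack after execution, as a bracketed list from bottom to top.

-4    -4
dup   -4 -4
swap  -4 -4
dup   -4 -4 -4
+     -4 -8
swap  -8 -4
swap  -4 -8
drop  -4
12    -4 12
*     -48
drop  (empty)
9     9
drop  (empty)
-5    -5
-7    -5 -7
swap  -7 -5
swap  -5 -7
over  -5 -7 -5
over  -5 -7 -5 -7

[-5, -7, -5, -7]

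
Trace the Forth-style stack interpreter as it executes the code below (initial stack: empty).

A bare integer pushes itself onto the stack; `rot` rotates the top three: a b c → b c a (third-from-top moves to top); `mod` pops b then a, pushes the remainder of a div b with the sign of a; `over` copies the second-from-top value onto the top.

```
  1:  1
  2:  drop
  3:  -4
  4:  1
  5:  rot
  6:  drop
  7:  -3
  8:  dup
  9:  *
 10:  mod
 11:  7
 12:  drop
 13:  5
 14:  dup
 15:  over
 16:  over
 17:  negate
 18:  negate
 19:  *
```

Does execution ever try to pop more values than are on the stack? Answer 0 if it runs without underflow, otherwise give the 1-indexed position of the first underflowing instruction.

5

1    -> [1]
drop -> []
-4   -> [-4]
1    -> [-4, 1]
rot  — needs 3 operands, stack has 2 → underflow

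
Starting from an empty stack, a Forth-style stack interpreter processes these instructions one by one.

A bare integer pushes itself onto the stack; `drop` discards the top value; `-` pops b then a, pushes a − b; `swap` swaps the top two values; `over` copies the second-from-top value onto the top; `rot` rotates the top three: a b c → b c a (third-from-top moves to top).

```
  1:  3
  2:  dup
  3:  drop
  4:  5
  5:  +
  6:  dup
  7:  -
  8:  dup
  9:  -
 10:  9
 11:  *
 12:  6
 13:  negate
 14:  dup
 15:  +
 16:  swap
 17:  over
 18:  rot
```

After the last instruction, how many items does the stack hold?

3

3       3
dup     3 3
drop    3
5       3 5
+       8
dup     8 8
-       0
dup     0 0
-       0
9       0 9
*       0
6       0 6
negate  0 -6
dup     0 -6 -6
+       0 -12
swap    -12 0
over    -12 0 -12
rot     0 -12 -12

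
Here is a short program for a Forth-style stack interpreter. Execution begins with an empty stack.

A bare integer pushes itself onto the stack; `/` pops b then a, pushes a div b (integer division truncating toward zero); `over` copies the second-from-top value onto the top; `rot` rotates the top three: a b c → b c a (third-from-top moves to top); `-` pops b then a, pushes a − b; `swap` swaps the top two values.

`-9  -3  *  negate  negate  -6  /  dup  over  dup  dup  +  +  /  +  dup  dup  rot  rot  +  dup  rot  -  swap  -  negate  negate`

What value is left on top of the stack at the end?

-9     : -9
-3     : -9 -3
*      : 27
negate : -27
negate : 27
-6     : 27 -6
/      : -4
dup    : -4 -4
over   : -4 -4 -4
dup    : -4 -4 -4 -4
dup    : -4 -4 -4 -4 -4
+      : -4 -4 -4 -8
+      : -4 -4 -12
/      : -4 0
+      : -4
dup    : -4 -4
dup    : -4 -4 -4
rot    : -4 -4 -4
rot    : -4 -4 -4
+      : -4 -8
dup    : -4 -8 -8
rot    : -8 -8 -4
-      : -8 -4
swap   : -4 -8
-      : 4
negate : -4
negate : 4

4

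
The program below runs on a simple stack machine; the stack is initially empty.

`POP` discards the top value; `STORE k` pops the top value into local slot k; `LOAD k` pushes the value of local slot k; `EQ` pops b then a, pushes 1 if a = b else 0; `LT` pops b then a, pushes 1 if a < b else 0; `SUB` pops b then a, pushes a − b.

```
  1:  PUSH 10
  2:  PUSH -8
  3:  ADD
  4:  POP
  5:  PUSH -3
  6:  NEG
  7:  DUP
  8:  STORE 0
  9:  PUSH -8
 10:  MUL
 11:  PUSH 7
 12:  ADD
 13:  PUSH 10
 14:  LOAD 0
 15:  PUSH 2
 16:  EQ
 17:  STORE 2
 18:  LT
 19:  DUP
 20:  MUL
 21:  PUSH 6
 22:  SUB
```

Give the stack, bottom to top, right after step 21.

[1, 6]

PUSH 10 : [10]
PUSH -8 : [10, -8]
ADD     : [2]
POP     : []
PUSH -3 : [-3]
NEG     : [3]
DUP     : [3, 3]
STORE 0 : [3]
PUSH -8 : [3, -8]
MUL     : [-24]
PUSH 7  : [-24, 7]
ADD     : [-17]
PUSH 10 : [-17, 10]
LOAD 0  : [-17, 10, 3]
PUSH 2  : [-17, 10, 3, 2]
EQ      : [-17, 10, 0]
STORE 2 : [-17, 10]
LT      : [1]
DUP     : [1, 1]
MUL     : [1]
PUSH 6  : [1, 6]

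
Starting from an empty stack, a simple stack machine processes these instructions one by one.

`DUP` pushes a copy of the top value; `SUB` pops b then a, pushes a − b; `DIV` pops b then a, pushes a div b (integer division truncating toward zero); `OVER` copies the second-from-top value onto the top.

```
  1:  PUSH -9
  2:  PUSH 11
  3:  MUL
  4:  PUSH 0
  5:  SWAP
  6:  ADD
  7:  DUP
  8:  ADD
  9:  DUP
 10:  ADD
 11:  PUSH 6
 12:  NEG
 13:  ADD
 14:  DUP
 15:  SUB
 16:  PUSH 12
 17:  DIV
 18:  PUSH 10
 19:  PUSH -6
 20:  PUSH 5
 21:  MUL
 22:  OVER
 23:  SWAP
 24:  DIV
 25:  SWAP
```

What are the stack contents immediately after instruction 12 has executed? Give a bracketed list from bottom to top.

PUSH -9 → [-9]
PUSH 11 → [-9, 11]
MUL     → [-99]
PUSH 0  → [-99, 0]
SWAP    → [0, -99]
ADD     → [-99]
DUP     → [-99, -99]
ADD     → [-198]
DUP     → [-198, -198]
ADD     → [-396]
PUSH 6  → [-396, 6]
NEG     → [-396, -6]

[-396, -6]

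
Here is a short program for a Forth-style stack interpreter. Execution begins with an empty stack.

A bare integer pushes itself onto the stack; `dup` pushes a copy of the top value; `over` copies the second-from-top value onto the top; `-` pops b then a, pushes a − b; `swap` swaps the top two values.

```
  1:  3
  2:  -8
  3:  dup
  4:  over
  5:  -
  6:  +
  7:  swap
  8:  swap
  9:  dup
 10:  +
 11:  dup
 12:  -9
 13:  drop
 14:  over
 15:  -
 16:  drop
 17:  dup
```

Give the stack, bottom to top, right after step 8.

[3, -8]

3    -> [3]
-8   -> [3, -8]
dup  -> [3, -8, -8]
over -> [3, -8, -8, -8]
-    -> [3, -8, 0]
+    -> [3, -8]
swap -> [-8, 3]
swap -> [3, -8]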